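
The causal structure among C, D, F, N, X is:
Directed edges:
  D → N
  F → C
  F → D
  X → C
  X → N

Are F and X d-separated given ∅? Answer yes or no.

Yes — F ⊥ X | ∅.

Bayes-Ball from F | ∅ reaches {C,D,N}.
X ∉ reach(F|∅) ⇒ F ⊥ X | ∅.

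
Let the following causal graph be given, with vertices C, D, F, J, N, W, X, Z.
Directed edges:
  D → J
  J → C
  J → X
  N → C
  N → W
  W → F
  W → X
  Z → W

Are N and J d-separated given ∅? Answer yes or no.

Yes — N ⊥ J | ∅.

Bayes-Ball from N | ∅ reaches {C,F,W,X}.
J ∉ reach(N|∅) ⇒ N ⊥ J | ∅.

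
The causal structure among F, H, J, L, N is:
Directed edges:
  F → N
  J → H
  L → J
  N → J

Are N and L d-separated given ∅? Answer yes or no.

Yes — N ⊥ L | ∅.

Bayes-Ball from N | ∅ reaches {F,H,J}.
L ∉ reach(N|∅) ⇒ N ⊥ L | ∅.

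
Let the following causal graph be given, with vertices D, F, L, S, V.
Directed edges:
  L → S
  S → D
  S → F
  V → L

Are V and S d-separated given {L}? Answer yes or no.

Bayes-Ball from V | {L} reaches ∅.
S ∉ reach(V|{L}) ⇒ V ⊥ S | {L}.

Yes — V ⊥ S | {L}.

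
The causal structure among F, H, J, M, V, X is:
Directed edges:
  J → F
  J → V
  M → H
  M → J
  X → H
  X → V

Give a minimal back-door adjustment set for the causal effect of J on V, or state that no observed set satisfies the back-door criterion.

J→V: minimal back-door set ∅.

desc(J)\{J}={F,V}; candidates ⊆ {H,M,X}.
∅: J⊥V given ∅ in G with J→· removed — back-door holds.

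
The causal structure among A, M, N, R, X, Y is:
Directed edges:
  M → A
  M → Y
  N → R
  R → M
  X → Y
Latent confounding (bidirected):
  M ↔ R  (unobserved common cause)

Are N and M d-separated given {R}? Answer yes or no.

No — N and M are d-connected given {R}.

Bayes-Ball from N | {R} reaches {A,M,Y}.
M ∈ reach(N|{R}) ⇒ N ⊥̸ M | {R}.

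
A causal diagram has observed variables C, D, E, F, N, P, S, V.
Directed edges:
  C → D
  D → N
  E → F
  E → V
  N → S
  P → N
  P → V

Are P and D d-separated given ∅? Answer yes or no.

Yes — P ⊥ D | ∅.

Bayes-Ball from P | ∅ reaches {N,S,V}.
D ∉ reach(P|∅) ⇒ P ⊥ D | ∅.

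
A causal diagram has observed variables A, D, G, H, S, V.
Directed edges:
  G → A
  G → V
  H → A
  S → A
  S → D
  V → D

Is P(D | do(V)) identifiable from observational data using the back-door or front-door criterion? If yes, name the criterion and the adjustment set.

P(D|do(V)): backdoor, adjust for ∅.

desc(V)\{V}={D}; candidates ⊆ {A,G,H,S}.
∅: V⊥D given ∅ in G with V→· removed — back-door holds.
P(D|do(V)) = P(D|V) — no adjustment needed.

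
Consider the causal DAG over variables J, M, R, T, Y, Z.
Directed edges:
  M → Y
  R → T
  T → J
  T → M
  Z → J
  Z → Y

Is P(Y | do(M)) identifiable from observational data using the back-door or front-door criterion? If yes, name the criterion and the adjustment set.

P(Y|do(M)): backdoor, adjust for ∅.

desc(M)\{M}={Y}; candidates ⊆ {J,R,T,Z}.
∅: M⊥Y given ∅ in G with M→· removed — back-door holds.
P(Y|do(M)) = P(Y|M) — no adjustment needed.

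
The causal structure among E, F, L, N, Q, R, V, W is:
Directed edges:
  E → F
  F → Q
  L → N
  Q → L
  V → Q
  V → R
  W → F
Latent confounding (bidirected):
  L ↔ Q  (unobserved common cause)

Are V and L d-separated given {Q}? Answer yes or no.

No — V and L are d-connected given {Q}.

Bayes-Ball from V | {Q} reaches {E,F,L,N,R,W}.
L ∈ reach(V|{Q}) ⇒ V ⊥̸ L | {Q}.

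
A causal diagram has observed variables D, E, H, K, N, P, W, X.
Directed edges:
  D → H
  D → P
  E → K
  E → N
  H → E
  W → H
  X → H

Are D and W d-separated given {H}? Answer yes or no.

Bayes-Ball from D | {H} reaches {P,W,X}.
W ∈ reach(D|{H}) ⇒ D ⊥̸ W | {H}.

No — D and W are d-connected given {H}.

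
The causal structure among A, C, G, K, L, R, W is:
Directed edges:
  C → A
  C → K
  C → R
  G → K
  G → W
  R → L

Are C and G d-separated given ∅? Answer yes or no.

Yes — C ⊥ G | ∅.

Bayes-Ball from C | ∅ reaches {A,K,L,R}.
G ∉ reach(C|∅) ⇒ C ⊥ G | ∅.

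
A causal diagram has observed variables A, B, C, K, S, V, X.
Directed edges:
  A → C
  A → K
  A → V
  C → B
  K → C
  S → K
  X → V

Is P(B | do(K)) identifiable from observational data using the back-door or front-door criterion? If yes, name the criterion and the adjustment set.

P(B|do(K)): backdoor, adjust for {A}.

desc(K)\{K}={B,C}; candidates ⊆ {A,S,V,X}.
size 0: {}; under {} K still reaches {A,B,C,S,V} ∋ B.
{A}: K⊥B given {A} in G with K→· removed — back-door holds.
P(B|do(K)) = Σ_{A} P(B|K,A)·P(A).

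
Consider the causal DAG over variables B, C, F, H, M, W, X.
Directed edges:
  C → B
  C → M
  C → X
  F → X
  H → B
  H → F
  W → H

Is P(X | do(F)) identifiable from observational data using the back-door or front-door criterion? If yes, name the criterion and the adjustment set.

P(X|do(F)): backdoor, adjust for ∅.

desc(F)\{F}={X}; candidates ⊆ {B,C,H,M,W}.
∅: F⊥X given ∅ in G with F→· removed — back-door holds.
P(X|do(F)) = P(X|F) — no adjustment needed.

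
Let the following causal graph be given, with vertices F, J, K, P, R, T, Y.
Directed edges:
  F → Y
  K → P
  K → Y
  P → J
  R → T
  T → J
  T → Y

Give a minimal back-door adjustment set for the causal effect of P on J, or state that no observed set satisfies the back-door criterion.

desc(P)\{P}={J}; candidates ⊆ {F,K,R,T,Y}.
∅: P⊥J given ∅ in G with P→· removed — back-door holds.

P→J: minimal back-door set ∅.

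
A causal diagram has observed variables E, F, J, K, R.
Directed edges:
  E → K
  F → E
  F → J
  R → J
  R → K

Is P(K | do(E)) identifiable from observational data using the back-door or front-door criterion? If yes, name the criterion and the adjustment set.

P(K|do(E)): backdoor, adjust for ∅.

desc(E)\{E}={K}; candidates ⊆ {F,J,R}.
∅: E⊥K given ∅ in G with E→· removed — back-door holds.
P(K|do(E)) = P(K|E) — no adjustment needed.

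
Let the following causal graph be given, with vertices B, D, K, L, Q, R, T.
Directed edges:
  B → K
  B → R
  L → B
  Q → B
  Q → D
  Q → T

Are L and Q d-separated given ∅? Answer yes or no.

Bayes-Ball from L | ∅ reaches {B,K,R}.
Q ∉ reach(L|∅) ⇒ L ⊥ Q | ∅.

Yes — L ⊥ Q | ∅.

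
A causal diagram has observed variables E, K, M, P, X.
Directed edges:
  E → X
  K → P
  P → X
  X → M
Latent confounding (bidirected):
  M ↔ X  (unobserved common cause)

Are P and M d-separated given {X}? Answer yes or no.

No — P and M are d-connected given {X}.

Bayes-Ball from P | {X} reaches {E,K,M}.
M ∈ reach(P|{X}) ⇒ P ⊥̸ M | {X}.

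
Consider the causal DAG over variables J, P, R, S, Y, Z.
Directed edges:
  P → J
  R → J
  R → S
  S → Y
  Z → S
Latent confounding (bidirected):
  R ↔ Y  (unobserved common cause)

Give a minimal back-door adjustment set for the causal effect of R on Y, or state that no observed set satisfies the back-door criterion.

desc(R)\{R}={J,S,Y}; candidates ⊆ {P,Z}.
R↔Y: latent back-door arc(s) into R.
size 0: {}; under {} R still reaches {Y} ∋ Y.
size 1: {P}, {Z}; under {P} R still reaches {Y} ∋ Y.
size 2: {P,Z}; under {P,Z} R still reaches {Y} ∋ Y.
R↔Y cannot be blocked by any observed set — no back-door set.

R→Y: no observed back-door set.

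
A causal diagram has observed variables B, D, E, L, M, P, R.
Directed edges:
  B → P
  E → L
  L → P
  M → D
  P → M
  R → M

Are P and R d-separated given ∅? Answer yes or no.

Bayes-Ball from P | ∅ reaches {B,D,E,L,M}.
R ∉ reach(P|∅) ⇒ P ⊥ R | ∅.

Yes — P ⊥ R | ∅.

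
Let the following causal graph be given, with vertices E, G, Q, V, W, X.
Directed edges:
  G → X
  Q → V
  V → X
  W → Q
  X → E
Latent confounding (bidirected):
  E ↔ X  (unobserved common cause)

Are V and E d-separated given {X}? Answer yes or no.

Bayes-Ball from V | {X} reaches {E,G,Q,W}.
E ∈ reach(V|{X}) ⇒ V ⊥̸ E | {X}.

No — V and E are d-connected given {X}.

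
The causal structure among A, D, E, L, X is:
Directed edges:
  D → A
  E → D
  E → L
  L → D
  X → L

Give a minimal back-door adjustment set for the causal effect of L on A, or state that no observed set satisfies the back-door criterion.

L→A: minimal back-door set {E}.

desc(L)\{L}={A,D}; candidates ⊆ {E,X}.
size 0: {}; under {} L still reaches {A,D,E,X} ∋ A.
{E}: L⊥A given {E} in G with L→· removed — back-door holds.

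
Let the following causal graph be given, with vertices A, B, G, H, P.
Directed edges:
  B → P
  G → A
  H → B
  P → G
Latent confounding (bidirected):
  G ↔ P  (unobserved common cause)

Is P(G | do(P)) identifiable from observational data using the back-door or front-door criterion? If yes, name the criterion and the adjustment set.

P(G|do(P)): not identifiable (no BD/FD set).

desc(P)\{P}={A,G}; candidates ⊆ {B,H}.
P↔G: latent back-door arc(s) into P.
size 0: {}; under {} P still reaches {A,B,G,H} ∋ G.
size 1: {B}, {H}; under {B} P still reaches {A,G} ∋ G.
size 2: {B,H}; under {B,H} P still reaches {A,G} ∋ G.
P↔G cannot be blocked by any observed set — no back-door set.
No mediator lies on a directed P→…→G path.
Neither criterion identifies P(G|do(P)) in this graph.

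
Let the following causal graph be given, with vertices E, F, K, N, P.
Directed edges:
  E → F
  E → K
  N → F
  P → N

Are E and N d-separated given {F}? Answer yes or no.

Bayes-Ball from E | {F} reaches {K,N,P}.
N ∈ reach(E|{F}) ⇒ E ⊥̸ N | {F}.

No — E and N are d-connected given {F}.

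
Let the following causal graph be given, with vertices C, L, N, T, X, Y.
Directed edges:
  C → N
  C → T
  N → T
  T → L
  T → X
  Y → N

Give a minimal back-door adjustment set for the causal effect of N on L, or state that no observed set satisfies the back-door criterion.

N→L: minimal back-door set {C}.

desc(N)\{N}={L,T,X}; candidates ⊆ {C,Y}.
size 0: {}; under {} N still reaches {C,L,T,X,Y} ∋ L.
{C}: N⊥L given {C} in G with N→· removed — back-door holds.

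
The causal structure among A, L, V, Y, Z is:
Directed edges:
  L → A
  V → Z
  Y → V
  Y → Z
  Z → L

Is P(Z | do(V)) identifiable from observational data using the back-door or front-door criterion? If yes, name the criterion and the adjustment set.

desc(V)\{V}={A,L,Z}; candidates ⊆ {Y}.
size 0: {}; under {} V still reaches {A,L,Y,Z} ∋ Z.
{Y}: V⊥Z given {Y} in G with V→· removed — back-door holds.
P(Z|do(V)) = Σ_{Y} P(Z|V,Y)·P(Y).

P(Z|do(V)): backdoor, adjust for {Y}.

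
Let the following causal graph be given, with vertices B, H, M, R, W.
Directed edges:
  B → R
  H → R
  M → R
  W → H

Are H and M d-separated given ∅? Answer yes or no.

Bayes-Ball from H | ∅ reaches {R,W}.
M ∉ reach(H|∅) ⇒ H ⊥ M | ∅.

Yes — H ⊥ M | ∅.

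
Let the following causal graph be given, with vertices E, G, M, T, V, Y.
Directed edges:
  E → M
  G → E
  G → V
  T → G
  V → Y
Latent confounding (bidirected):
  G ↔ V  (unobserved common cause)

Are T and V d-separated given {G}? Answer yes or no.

No — T and V are d-connected given {G}.

Bayes-Ball from T | {G} reaches {V,Y}.
V ∈ reach(T|{G}) ⇒ T ⊥̸ V | {G}.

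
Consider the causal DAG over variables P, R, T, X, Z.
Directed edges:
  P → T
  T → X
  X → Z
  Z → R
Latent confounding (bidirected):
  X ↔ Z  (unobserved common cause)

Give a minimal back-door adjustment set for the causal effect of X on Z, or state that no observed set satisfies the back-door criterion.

X→Z: no observed back-door set.

desc(X)\{X}={R,Z}; candidates ⊆ {P,T}.
X↔Z: latent back-door arc(s) into X.
size 0: {}; under {} X still reaches {P,R,T,Z} ∋ Z.
size 1: {P}, {T}; under {P} X still reaches {R,T,Z} ∋ Z.
size 2: {P,T}; under {P,T} X still reaches {R,Z} ∋ Z.
X↔Z cannot be blocked by any observed set — no back-door set.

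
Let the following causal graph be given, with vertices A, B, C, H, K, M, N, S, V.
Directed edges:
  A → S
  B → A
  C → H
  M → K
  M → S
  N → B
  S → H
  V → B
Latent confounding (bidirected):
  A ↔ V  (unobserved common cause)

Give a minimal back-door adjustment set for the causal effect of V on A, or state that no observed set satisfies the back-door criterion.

desc(V)\{V}={A,B,H,S}; candidates ⊆ {C,K,M,N}.
V↔A: latent back-door arc(s) into V.
size 0: {}; under {} V still reaches {A,H,S} ∋ A.
size 1: {C}, {K}, {M} …(+1); under {C} V still reaches {A,H,S} ∋ A.
size 2: {C,K}, {C,M}, {C,N} …(+3); under {C,K} V still reaches {A,H,S} ∋ A.
V↔A cannot be blocked by any observed set — no back-door set.

V→A: no observed back-door set.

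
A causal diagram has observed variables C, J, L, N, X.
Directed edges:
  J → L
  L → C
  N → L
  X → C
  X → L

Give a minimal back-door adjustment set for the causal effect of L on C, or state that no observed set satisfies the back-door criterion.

L→C: minimal back-door set {X}.

desc(L)\{L}={C}; candidates ⊆ {J,N,X}.
size 0: {}; under {} L still reaches {C,J,N,X} ∋ C.
{X}: L⊥C given {X} in G with L→· removed — back-door holds.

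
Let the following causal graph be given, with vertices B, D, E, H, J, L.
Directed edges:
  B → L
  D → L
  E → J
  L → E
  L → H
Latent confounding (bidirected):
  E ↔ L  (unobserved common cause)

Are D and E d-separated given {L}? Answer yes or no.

Bayes-Ball from D | {L} reaches {B,E,J}.
E ∈ reach(D|{L}) ⇒ D ⊥̸ E | {L}.

No — D and E are d-connected given {L}.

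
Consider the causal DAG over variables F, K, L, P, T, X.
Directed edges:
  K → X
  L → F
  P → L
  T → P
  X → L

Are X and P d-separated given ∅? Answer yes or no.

Bayes-Ball from X | ∅ reaches {F,K,L}.
P ∉ reach(X|∅) ⇒ X ⊥ P | ∅.

Yes — X ⊥ P | ∅.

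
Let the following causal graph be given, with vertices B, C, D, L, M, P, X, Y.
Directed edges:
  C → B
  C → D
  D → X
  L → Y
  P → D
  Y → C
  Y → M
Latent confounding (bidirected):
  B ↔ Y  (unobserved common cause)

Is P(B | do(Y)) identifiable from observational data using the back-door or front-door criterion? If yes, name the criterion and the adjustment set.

desc(Y)\{Y}={B,C,D,M,X}; candidates ⊆ {L,P}.
Y↔B: latent back-door arc(s) into Y.
size 0: {}; under {} Y still reaches {B,L} ∋ B.
size 1: {L}, {P}; under {L} Y still reaches {B} ∋ B.
size 2: {L,P}; under {L,P} Y still reaches {B} ∋ B.
Y↔B cannot be blocked by any observed set — no back-door set.
{C}: (i) intercepts every directed Y→B path; (ii) no back-door Y→{C}; (iii) {Y} blocks every back-door {C}→B. Front-door holds.
P(B|do(Y)) = Σ_{C} P(C|Y) Σ_{Y'} P(B|C,Y')P(Y').

P(B|do(Y)): frontdoor, adjust for {C}.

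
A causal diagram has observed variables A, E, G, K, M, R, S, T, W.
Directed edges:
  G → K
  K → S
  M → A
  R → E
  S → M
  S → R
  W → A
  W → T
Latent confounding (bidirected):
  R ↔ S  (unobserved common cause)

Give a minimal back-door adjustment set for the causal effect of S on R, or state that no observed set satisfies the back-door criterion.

S→R: no observed back-door set.

desc(S)\{S}={A,E,M,R}; candidates ⊆ {G,K,T,W}.
S↔R: latent back-door arc(s) into S.
size 0: {}; under {} S still reaches {E,G,K,R} ∋ R.
size 1: {G}, {K}, {T} …(+1); under {G} S still reaches {E,K,R} ∋ R.
size 2: {G,K}, {G,T}, {G,W} …(+3); under {G,K} S still reaches {E,R} ∋ R.
S↔R cannot be blocked by any observed set — no back-door set.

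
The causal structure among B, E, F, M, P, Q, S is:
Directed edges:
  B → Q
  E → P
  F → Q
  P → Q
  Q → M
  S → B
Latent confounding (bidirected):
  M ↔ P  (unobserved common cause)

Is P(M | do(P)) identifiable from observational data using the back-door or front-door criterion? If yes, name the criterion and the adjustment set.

P(M|do(P)): frontdoor, adjust for {Q}.

desc(P)\{P}={M,Q}; candidates ⊆ {B,E,F,S}.
P↔M: latent back-door arc(s) into P.
size 0: {}; under {} P still reaches {E,M} ∋ M.
size 1: {B}, {E}, {F} …(+1); under {B} P still reaches {E,M} ∋ M.
size 2: {B,E}, {B,F}, {B,S} …(+3); under {B,E} P still reaches {M} ∋ M.
P↔M cannot be blocked by any observed set — no back-door set.
{Q}: (i) intercepts every directed P→M path; (ii) no back-door P→{Q}; (iii) {P} blocks every back-door {Q}→M. Front-door holds.
P(M|do(P)) = Σ_{Q} P(Q|P) Σ_{P'} P(M|Q,P')P(P').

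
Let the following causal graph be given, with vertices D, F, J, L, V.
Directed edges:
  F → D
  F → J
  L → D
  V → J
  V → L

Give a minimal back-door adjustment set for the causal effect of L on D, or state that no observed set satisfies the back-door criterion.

L→D: minimal back-door set ∅.

desc(L)\{L}={D}; candidates ⊆ {F,J,V}.
∅: L⊥D given ∅ in G with L→· removed — back-door holds.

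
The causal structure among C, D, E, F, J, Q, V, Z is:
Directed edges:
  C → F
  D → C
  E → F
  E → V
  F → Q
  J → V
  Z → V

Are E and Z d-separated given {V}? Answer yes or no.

Bayes-Ball from E | {V} reaches {F,J,Q,Z}.
Z ∈ reach(E|{V}) ⇒ E ⊥̸ Z | {V}.

No — E and Z are d-connected given {V}.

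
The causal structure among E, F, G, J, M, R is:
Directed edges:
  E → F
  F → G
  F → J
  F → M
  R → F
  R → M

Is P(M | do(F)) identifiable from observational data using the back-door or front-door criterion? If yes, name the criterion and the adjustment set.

desc(F)\{F}={G,J,M}; candidates ⊆ {E,R}.
size 0: {}; under {} F still reaches {E,M,R} ∋ M.
{R}: F⊥M given {R} in G with F→· removed — back-door holds.
P(M|do(F)) = Σ_{R} P(M|F,R)·P(R).

P(M|do(F)): backdoor, adjust for {R}.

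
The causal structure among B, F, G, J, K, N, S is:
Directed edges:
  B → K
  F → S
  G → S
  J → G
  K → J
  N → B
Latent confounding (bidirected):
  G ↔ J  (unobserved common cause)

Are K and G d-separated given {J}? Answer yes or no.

Bayes-Ball from K | {J} reaches {B,G,N,S}.
G ∈ reach(K|{J}) ⇒ K ⊥̸ G | {J}.

No — K and G are d-connected given {J}.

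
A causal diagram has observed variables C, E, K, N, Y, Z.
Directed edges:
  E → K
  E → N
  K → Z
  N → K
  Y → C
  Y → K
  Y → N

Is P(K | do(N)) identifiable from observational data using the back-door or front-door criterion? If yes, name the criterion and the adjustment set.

desc(N)\{N}={K,Z}; candidates ⊆ {C,E,Y}.
size 0: {}; under {} N still reaches {C,E,K,Y,Z} ∋ K.
size 1: {C}, {E}, {Y}; under {C} N still reaches {E,K,Y,Z} ∋ K.
{E,Y}: N⊥K given {E,Y} in G with N→· removed — back-door holds.
P(K|do(N)) = Σ_{E,Y} P(K|N,E,Y)·P(E,Y).

P(K|do(N)): backdoor, adjust for {E, Y}.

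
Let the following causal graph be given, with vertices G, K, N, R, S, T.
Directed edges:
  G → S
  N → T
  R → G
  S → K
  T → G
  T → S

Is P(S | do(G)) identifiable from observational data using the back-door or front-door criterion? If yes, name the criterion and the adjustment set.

P(S|do(G)): backdoor, adjust for {T}.

desc(G)\{G}={K,S}; candidates ⊆ {N,R,T}.
size 0: {}; under {} G still reaches {K,N,R,S,T} ∋ S.
{T}: G⊥S given {T} in G with G→· removed — back-door holds.
P(S|do(G)) = Σ_{T} P(S|G,T)·P(T).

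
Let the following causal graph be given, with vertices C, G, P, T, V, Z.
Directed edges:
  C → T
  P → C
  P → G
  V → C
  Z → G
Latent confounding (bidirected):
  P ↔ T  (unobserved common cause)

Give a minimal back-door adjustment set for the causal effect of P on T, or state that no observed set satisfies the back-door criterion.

P→T: no observed back-door set.

desc(P)\{P}={C,G,T}; candidates ⊆ {V,Z}.
P↔T: latent back-door arc(s) into P.
size 0: {}; under {} P still reaches {T} ∋ T.
size 1: {V}, {Z}; under {V} P still reaches {T} ∋ T.
size 2: {V,Z}; under {V,Z} P still reaches {T} ∋ T.
P↔T cannot be blocked by any observed set — no back-door set.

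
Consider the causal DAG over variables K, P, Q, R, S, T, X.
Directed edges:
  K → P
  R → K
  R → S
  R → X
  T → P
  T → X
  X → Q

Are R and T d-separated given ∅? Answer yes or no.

Bayes-Ball from R | ∅ reaches {K,P,Q,S,X}.
T ∉ reach(R|∅) ⇒ R ⊥ T | ∅.

Yes — R ⊥ T | ∅.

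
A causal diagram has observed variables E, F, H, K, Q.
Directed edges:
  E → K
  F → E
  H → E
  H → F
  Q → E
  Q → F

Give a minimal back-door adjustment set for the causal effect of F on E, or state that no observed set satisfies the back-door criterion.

desc(F)\{F}={E,K}; candidates ⊆ {H,Q}.
size 0: {}; under {} F still reaches {E,H,K,Q} ∋ E.
size 1: {H}, {Q}; under {H} F still reaches {E,K,Q} ∋ E.
{H,Q}: F⊥E given {H,Q} in G with F→· removed — back-door holds.

F→E: minimal back-door set {H, Q}.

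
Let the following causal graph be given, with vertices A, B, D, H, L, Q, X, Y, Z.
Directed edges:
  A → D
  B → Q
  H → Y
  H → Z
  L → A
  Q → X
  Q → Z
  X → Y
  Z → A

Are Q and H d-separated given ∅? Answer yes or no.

Bayes-Ball from Q | ∅ reaches {A,B,D,X,Y,Z}.
H ∉ reach(Q|∅) ⇒ Q ⊥ H | ∅.

Yes — Q ⊥ H | ∅.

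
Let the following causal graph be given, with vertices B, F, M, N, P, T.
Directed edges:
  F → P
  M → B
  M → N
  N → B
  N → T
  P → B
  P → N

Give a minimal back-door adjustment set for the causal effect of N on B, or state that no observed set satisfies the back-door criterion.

N→B: minimal back-door set {M, P}.

desc(N)\{N}={B,T}; candidates ⊆ {F,M,P}.
size 0: {}; under {} N still reaches {B,F,M,P} ∋ B.
size 1: {F}, {M}, {P}; under {F} N still reaches {B,M,P} ∋ B.
{M,P}: N⊥B given {M,P} in G with N→· removed — back-door holds.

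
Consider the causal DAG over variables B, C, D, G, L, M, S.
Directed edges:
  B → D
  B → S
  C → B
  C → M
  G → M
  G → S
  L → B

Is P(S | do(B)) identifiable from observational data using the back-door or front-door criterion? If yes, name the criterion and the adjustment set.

desc(B)\{B}={D,S}; candidates ⊆ {C,G,L,M}.
∅: B⊥S given ∅ in G with B→· removed — back-door holds.
P(S|do(B)) = P(S|B) — no adjustment needed.

P(S|do(B)): backdoor, adjust for ∅.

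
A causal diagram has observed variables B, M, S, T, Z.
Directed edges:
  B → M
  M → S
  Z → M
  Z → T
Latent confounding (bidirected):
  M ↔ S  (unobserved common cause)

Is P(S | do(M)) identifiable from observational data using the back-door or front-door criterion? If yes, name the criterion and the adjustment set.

desc(M)\{M}={S}; candidates ⊆ {B,T,Z}.
M↔S: latent back-door arc(s) into M.
size 0: {}; under {} M still reaches {B,S,T,Z} ∋ S.
size 1: {B}, {T}, {Z}; under {B} M still reaches {S,T,Z} ∋ S.
size 2: {B,T}, {B,Z}, {T,Z}; under {B,T} M still reaches {S,Z} ∋ S.
M↔S cannot be blocked by any observed set — no back-door set.
No mediator lies on a directed M→…→S path.
Neither criterion identifies P(S|do(M)) in this graph.

P(S|do(M)): not identifiable (no BD/FD set).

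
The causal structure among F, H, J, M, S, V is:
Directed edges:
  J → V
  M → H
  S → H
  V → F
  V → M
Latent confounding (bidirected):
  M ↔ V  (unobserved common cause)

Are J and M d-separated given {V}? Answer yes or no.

No — J and M are d-connected given {V}.

Bayes-Ball from J | {V} reaches {H,M}.
M ∈ reach(J|{V}) ⇒ J ⊥̸ M | {V}.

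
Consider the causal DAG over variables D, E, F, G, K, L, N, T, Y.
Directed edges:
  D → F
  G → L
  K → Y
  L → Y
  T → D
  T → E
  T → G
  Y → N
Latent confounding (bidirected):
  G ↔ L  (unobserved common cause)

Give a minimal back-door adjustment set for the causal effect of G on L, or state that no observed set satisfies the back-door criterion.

desc(G)\{G}={L,N,Y}; candidates ⊆ {D,E,F,K,T}.
G↔L: latent back-door arc(s) into G.
size 0: {}; under {} G still reaches {D,E,F,L,N,T,Y} ∋ L.
size 1: {D}, {E}, {F} …(+2); under {D} G still reaches {E,L,N,T,Y} ∋ L.
size 2: {D,E}, {D,F}, {D,K} …(+7); under {D,E} G still reaches {L,N,T,Y} ∋ L.
G↔L cannot be blocked by any observed set — no back-door set.

G→L: no observed back-door set.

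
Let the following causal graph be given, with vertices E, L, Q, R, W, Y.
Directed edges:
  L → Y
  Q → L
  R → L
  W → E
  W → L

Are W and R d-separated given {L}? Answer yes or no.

Bayes-Ball from W | {L} reaches {E,Q,R}.
R ∈ reach(W|{L}) ⇒ W ⊥̸ R | {L}.

No — W and R are d-connected given {L}.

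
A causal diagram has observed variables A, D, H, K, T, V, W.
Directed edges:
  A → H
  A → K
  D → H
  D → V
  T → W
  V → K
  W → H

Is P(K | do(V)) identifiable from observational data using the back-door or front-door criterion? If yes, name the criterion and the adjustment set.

P(K|do(V)): backdoor, adjust for ∅.

desc(V)\{V}={K}; candidates ⊆ {A,D,H,T,W}.
∅: V⊥K given ∅ in G with V→· removed — back-door holds.
P(K|do(V)) = P(K|V) — no adjustment needed.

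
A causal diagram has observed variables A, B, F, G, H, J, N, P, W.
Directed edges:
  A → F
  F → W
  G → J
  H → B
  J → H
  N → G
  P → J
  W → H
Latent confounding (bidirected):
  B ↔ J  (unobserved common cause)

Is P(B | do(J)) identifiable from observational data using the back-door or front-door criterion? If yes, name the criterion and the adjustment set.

P(B|do(J)): frontdoor, adjust for {H}.

desc(J)\{J}={B,H}; candidates ⊆ {A,F,G,N,P,W}.
J↔B: latent back-door arc(s) into J.
size 0: {}; under {} J still reaches {B,G,N,P} ∋ B.
size 1: {A}, {F}, {G} …(+3); under {A} J still reaches {B,G,N,P} ∋ B.
size 2: {A,F}, {A,G}, {A,N} …(+12); under {A,F} J still reaches {B,G,N,P} ∋ B.
J↔B cannot be blocked by any observed set — no back-door set.
{H}: (i) intercepts every directed J→B path; (ii) no back-door J→{H}; (iii) {J} blocks every back-door {H}→B. Front-door holds.
P(B|do(J)) = Σ_{H} P(H|J) Σ_{J'} P(B|H,J')P(J').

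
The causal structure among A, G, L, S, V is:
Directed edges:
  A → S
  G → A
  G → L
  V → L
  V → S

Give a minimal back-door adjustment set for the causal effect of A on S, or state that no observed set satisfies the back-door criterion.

desc(A)\{A}={S}; candidates ⊆ {G,L,V}.
∅: A⊥S given ∅ in G with A→· removed — back-door holds.

A→S: minimal back-door set ∅.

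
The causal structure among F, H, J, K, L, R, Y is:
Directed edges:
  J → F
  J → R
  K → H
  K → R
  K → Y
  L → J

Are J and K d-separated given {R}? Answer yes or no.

Bayes-Ball from J | {R} reaches {F,H,K,L,Y}.
K ∈ reach(J|{R}) ⇒ J ⊥̸ K | {R}.

No — J and K are d-connected given {R}.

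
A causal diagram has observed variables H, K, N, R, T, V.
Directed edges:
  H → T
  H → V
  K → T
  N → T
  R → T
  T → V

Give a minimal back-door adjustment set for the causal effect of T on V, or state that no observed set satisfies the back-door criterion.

T→V: minimal back-door set {H}.

desc(T)\{T}={V}; candidates ⊆ {H,K,N,R}.
size 0: {}; under {} T still reaches {H,K,N,R,V} ∋ V.
{H}: T⊥V given {H} in G with T→· removed — back-door holds.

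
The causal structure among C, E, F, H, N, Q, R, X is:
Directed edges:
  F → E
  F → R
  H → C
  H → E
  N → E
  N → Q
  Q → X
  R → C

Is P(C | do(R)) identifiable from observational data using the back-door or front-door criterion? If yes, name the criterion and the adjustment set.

P(C|do(R)): backdoor, adjust for ∅.

desc(R)\{R}={C}; candidates ⊆ {E,F,H,N,Q,X}.
∅: R⊥C given ∅ in G with R→· removed — back-door holds.
P(C|do(R)) = P(C|R) — no adjustment needed.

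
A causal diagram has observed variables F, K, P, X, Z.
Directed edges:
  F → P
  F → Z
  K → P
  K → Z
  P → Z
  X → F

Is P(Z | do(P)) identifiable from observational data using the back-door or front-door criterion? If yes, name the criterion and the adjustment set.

P(Z|do(P)): backdoor, adjust for {F, K}.

desc(P)\{P}={Z}; candidates ⊆ {F,K,X}.
size 0: {}; under {} P still reaches {F,K,X,Z} ∋ Z.
size 1: {F}, {K}, {X}; under {F} P still reaches {K,Z} ∋ Z.
{F,K}: P⊥Z given {F,K} in G with P→· removed — back-door holds.
P(Z|do(P)) = Σ_{F,K} P(Z|P,F,K)·P(F,K).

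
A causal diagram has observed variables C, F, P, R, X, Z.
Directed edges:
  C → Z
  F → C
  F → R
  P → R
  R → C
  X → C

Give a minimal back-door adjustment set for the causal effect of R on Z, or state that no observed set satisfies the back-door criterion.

R→Z: minimal back-door set {F}.

desc(R)\{R}={C,Z}; candidates ⊆ {F,P,X}.
size 0: {}; under {} R still reaches {C,F,P,Z} ∋ Z.
{F}: R⊥Z given {F} in G with R→· removed — back-door holds.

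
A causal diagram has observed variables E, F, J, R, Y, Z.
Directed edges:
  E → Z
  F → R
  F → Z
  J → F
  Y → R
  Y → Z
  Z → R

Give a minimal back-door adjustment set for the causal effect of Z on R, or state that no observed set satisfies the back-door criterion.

desc(Z)\{Z}={R}; candidates ⊆ {E,F,J,Y}.
size 0: {}; under {} Z still reaches {E,F,J,R,Y} ∋ R.
size 1: {E}, {F}, {J} …(+1); under {E} Z still reaches {F,J,R,Y} ∋ R.
{F,Y}: Z⊥R given {F,Y} in G with Z→· removed — back-door holds.

Z→R: minimal back-door set {F, Y}.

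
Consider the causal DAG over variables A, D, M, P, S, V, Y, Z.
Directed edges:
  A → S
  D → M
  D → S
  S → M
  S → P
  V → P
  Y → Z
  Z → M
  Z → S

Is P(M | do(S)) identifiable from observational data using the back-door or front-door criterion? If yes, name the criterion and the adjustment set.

desc(S)\{S}={M,P}; candidates ⊆ {A,D,V,Y,Z}.
size 0: {}; under {} S still reaches {A,D,M,Y,Z} ∋ M.
size 1: {A}, {D}, {V} …(+2); under {A} S still reaches {D,M,Y,Z} ∋ M.
{D,Z}: S⊥M given {D,Z} in G with S→· removed — back-door holds.
P(M|do(S)) = Σ_{D,Z} P(M|S,D,Z)·P(D,Z).

P(M|do(S)): backdoor, adjust for {D, Z}.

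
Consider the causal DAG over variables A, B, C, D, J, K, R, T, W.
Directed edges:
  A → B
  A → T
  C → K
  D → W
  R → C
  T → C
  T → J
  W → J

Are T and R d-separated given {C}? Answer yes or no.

No — T and R are d-connected given {C}.

Bayes-Ball from T | {C} reaches {A,B,J,R}.
R ∈ reach(T|{C}) ⇒ T ⊥̸ R | {C}.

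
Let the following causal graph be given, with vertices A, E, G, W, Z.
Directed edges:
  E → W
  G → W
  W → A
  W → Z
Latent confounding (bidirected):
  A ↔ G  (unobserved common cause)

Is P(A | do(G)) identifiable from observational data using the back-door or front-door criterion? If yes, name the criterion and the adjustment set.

desc(G)\{G}={A,W,Z}; candidates ⊆ {E}.
G↔A: latent back-door arc(s) into G.
size 0: {}; under {} G still reaches {A} ∋ A.
size 1: {E}; under {E} G still reaches {A} ∋ A.
G↔A cannot be blocked by any observed set — no back-door set.
{W}: (i) intercepts every directed G→A path; (ii) no back-door G→{W}; (iii) {G} blocks every back-door {W}→A. Front-door holds.
P(A|do(G)) = Σ_{W} P(W|G) Σ_{G'} P(A|W,G')P(G').

P(A|do(G)): frontdoor, adjust for {W}.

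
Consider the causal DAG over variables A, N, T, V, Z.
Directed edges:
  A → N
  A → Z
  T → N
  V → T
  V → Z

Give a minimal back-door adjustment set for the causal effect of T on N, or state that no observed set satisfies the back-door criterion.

T→N: minimal back-door set ∅.

desc(T)\{T}={N}; candidates ⊆ {A,V,Z}.
∅: T⊥N given ∅ in G with T→· removed — back-door holds.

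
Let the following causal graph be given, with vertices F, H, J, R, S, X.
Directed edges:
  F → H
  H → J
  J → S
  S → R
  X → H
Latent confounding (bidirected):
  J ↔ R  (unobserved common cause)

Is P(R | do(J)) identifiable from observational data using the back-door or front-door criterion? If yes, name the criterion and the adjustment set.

P(R|do(J)): frontdoor, adjust for {S}.

desc(J)\{J}={R,S}; candidates ⊆ {F,H,X}.
J↔R: latent back-door arc(s) into J.
size 0: {}; under {} J still reaches {F,H,R,X} ∋ R.
size 1: {F}, {H}, {X}; under {F} J still reaches {H,R,X} ∋ R.
size 2: {F,H}, {F,X}, {H,X}; under {F,H} J still reaches {R} ∋ R.
J↔R cannot be blocked by any observed set — no back-door set.
{S}: (i) intercepts every directed J→R path; (ii) no back-door J→{S}; (iii) {J} blocks every back-door {S}→R. Front-door holds.
P(R|do(J)) = Σ_{S} P(S|J) Σ_{J'} P(R|S,J')P(J').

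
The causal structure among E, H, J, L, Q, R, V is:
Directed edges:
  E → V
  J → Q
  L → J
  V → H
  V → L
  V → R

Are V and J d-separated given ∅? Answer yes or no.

No — V and J are d-connected given ∅.

Bayes-Ball from V | ∅ reaches {E,H,J,L,Q,R}.
J ∈ reach(V|∅) ⇒ V ⊥̸ J | ∅.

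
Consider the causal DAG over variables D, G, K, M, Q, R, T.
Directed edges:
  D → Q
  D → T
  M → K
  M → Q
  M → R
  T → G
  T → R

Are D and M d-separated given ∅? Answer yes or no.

Yes — D ⊥ M | ∅.

Bayes-Ball from D | ∅ reaches {G,Q,R,T}.
M ∉ reach(D|∅) ⇒ D ⊥ M | ∅.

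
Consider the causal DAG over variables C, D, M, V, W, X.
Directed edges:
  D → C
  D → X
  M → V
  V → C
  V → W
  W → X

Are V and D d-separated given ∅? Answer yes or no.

Yes — V ⊥ D | ∅.

Bayes-Ball from V | ∅ reaches {C,M,W,X}.
D ∉ reach(V|∅) ⇒ V ⊥ D | ∅.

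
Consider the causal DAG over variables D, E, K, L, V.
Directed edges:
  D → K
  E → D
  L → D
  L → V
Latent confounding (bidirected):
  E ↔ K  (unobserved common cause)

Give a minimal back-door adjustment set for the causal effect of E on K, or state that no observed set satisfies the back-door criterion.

desc(E)\{E}={D,K}; candidates ⊆ {L,V}.
E↔K: latent back-door arc(s) into E.
size 0: {}; under {} E still reaches {K} ∋ K.
size 1: {L}, {V}; under {L} E still reaches {K} ∋ K.
size 2: {L,V}; under {L,V} E still reaches {K} ∋ K.
E↔K cannot be blocked by any observed set — no back-door set.

E→K: no observed back-door set.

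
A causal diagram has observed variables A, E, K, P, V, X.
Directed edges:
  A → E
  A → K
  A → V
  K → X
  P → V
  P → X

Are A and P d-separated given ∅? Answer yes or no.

Bayes-Ball from A | ∅ reaches {E,K,V,X}.
P ∉ reach(A|∅) ⇒ A ⊥ P | ∅.

Yes — A ⊥ P | ∅.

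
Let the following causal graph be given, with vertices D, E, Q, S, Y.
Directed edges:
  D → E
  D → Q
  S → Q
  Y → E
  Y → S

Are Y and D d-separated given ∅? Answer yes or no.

Bayes-Ball from Y | ∅ reaches {E,Q,S}.
D ∉ reach(Y|∅) ⇒ Y ⊥ D | ∅.

Yes — Y ⊥ D | ∅.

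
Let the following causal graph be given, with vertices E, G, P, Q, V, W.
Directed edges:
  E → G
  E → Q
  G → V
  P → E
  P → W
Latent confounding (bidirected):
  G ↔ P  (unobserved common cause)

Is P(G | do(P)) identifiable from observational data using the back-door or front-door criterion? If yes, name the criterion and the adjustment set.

P(G|do(P)): frontdoor, adjust for {E}.

desc(P)\{P}={E,G,Q,V,W}; candidates ⊆ {—}.
P↔G: latent back-door arc(s) into P.
size 0: {}; under {} P still reaches {G,V} ∋ G.
P↔G cannot be blocked by any observed set — no back-door set.
{E}: (i) intercepts every directed P→G path; (ii) no back-door P→{E}; (iii) {P} blocks every back-door {E}→G. Front-door holds.
P(G|do(P)) = Σ_{E} P(E|P) Σ_{P'} P(G|E,P')P(P').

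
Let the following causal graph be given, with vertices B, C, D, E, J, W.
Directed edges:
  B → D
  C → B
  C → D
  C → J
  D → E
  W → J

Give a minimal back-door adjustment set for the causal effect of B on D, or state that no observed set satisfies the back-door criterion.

B→D: minimal back-door set {C}.

desc(B)\{B}={D,E}; candidates ⊆ {C,J,W}.
size 0: {}; under {} B still reaches {C,D,E,J} ∋ D.
{C}: B⊥D given {C} in G with B→· removed — back-door holds.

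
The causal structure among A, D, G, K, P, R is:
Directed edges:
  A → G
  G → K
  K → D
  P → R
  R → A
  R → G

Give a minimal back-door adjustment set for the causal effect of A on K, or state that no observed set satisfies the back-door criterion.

A→K: minimal back-door set {R}.

desc(A)\{A}={D,G,K}; candidates ⊆ {P,R}.
size 0: {}; under {} A still reaches {D,G,K,P,R} ∋ K.
{R}: A⊥K given {R} in G with A→· removed — back-door holds.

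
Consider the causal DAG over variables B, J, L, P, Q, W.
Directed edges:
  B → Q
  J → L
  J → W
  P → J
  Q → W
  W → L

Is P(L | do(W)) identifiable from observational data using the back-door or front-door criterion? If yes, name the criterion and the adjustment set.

P(L|do(W)): backdoor, adjust for {J}.

desc(W)\{W}={L}; candidates ⊆ {B,J,P,Q}.
size 0: {}; under {} W still reaches {B,J,L,P,Q} ∋ L.
{J}: W⊥L given {J} in G with W→· removed — back-door holds.
P(L|do(W)) = Σ_{J} P(L|W,J)·P(J).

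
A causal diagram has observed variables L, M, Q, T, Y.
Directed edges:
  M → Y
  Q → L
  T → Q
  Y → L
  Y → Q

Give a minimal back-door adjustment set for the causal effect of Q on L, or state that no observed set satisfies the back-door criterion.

Q→L: minimal back-door set {Y}.

desc(Q)\{Q}={L}; candidates ⊆ {M,T,Y}.
size 0: {}; under {} Q still reaches {L,M,T,Y} ∋ L.
{Y}: Q⊥L given {Y} in G with Q→· removed — back-door holds.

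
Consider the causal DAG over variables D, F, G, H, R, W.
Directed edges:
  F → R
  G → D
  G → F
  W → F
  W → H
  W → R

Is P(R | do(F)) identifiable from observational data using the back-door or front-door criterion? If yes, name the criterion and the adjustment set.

P(R|do(F)): backdoor, adjust for {W}.

desc(F)\{F}={R}; candidates ⊆ {D,G,H,W}.
size 0: {}; under {} F still reaches {D,G,H,R,W} ∋ R.
{W}: F⊥R given {W} in G with F→· removed — back-door holds.
P(R|do(F)) = Σ_{W} P(R|F,W)·P(W).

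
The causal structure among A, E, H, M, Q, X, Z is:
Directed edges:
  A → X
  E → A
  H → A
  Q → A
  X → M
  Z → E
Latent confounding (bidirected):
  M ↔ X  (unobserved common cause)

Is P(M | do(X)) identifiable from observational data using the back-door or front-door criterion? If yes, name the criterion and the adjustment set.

desc(X)\{X}={M}; candidates ⊆ {A,E,H,Q,Z}.
X↔M: latent back-door arc(s) into X.
size 0: {}; under {} X still reaches {A,E,H,M,Q,Z} ∋ M.
size 1: {A}, {E}, {H} …(+2); under {A} X still reaches {M} ∋ M.
size 2: {A,E}, {A,H}, {A,Q} …(+7); under {A,E} X still reaches {M} ∋ M.
X↔M cannot be blocked by any observed set — no back-door set.
No mediator lies on a directed X→…→M path.
Neither criterion identifies P(M|do(X)) in this graph.

P(M|do(X)): not identifiable (no BD/FD set).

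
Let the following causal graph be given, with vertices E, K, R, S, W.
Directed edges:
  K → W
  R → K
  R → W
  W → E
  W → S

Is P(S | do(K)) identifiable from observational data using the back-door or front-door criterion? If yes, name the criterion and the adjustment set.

desc(K)\{K}={E,S,W}; candidates ⊆ {R}.
size 0: {}; under {} K still reaches {E,R,S,W} ∋ S.
{R}: K⊥S given {R} in G with K→· removed — back-door holds.
P(S|do(K)) = Σ_{R} P(S|K,R)·P(R).

P(S|do(K)): backdoor, adjust for {R}.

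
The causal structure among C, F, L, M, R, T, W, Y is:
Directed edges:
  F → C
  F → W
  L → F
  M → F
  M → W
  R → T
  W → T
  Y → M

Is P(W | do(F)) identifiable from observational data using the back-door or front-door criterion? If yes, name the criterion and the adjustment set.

desc(F)\{F}={C,T,W}; candidates ⊆ {L,M,R,Y}.
size 0: {}; under {} F still reaches {L,M,T,W,Y} ∋ W.
{M}: F⊥W given {M} in G with F→· removed — back-door holds.
P(W|do(F)) = Σ_{M} P(W|F,M)·P(M).

P(W|do(F)): backdoor, adjust for {M}.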